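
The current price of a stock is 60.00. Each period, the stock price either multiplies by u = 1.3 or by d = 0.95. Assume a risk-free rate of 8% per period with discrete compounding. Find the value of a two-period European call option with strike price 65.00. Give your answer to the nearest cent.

7.95

Risk-neutral probability p = (1 + 0.08 − 0.95)/(1.3 − 0.95) = 0.1300/0.3500 = 0.3714
Terminal stock prices: S_uu = 101.4, S_ud = 74.1, S_dd = 54.15
Terminal payoffs (S − K): max(36.4, 0) = 36.4, max(9.1, 0) = 9.1, max(-10.85, 0) = 0
Node u (S = 78): V_u = 1/1.08·[0.3714·36.4000 + 0.6286·9.1000] = 17.8148
Node d (S = 57): V_d = 1/1.08·[0.3714·9.1000 + 0.6286·0.0000] = 3.1296
Node 0 (S = 60): V_0 = 1/1.08·[0.3714·17.8148 + 0.6286·3.1296] = 7.9483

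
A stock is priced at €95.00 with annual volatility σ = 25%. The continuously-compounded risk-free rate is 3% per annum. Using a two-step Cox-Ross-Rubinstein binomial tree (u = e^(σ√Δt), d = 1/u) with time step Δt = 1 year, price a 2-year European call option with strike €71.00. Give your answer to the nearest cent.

CRR parameters: u = e^(σ√Δt) = e^(0.25·√1) = 1.2840, d = 1/u = 0.7788
Per-period rate: rΔt = 0.03·1 = 0.03, so R = e^0.03 = 1.0305
Risk-neutral probability p = (e^0.03 − 0.7788)/(1.2840 − 0.7788) = 0.2517/0.5052 = 0.4981
Terminal stock prices: S_uu = 156.6, S_ud = 95, S_dd = 57.62
Terminal payoffs (S − K): max(85.63, 0) = 85.63, max(24, 0) = 24, max(-13.38, 0) = 0
Node u (S = 122): V_u = e^(−0.03)·[0.4981·85.6285 + 0.5019·24.0000] = 53.0808
Node d (S = 73.99): V_d = e^(−0.03)·[0.4981·24.0000 + 0.5019·0.0000] = 11.6012
Node 0 (S = 95): V_0 = e^(−0.03)·[0.4981·53.0808 + 0.5019·11.6012] = 31.3088

€31.31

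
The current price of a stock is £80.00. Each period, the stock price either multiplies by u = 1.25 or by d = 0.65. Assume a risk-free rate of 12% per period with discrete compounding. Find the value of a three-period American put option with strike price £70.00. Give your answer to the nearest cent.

Risk-neutral probability p = (1 + 0.12 − 0.65)/(1.25 − 0.65) = 0.4700/0.6000 = 0.7833
Terminal stock prices: S_uuu = 156.2, S_uud = 81.25, S_udd = 42.25, S_ddd = 21.97
Terminal payoffs (K − S): max(-86.25, 0) = 0, max(-11.25, 0) = 0, max(27.75, 0) = 27.75, max(48.03, 0) = 48.03
Node uu (S = 125): continuation = 1/1.12·[0.7833·0.0000 + 0.2167·0.0000] = 0.0000; exercise value = 0.0000 ≤ continuation, so V_uu = 0.0000
Node ud (S = 65): continuation = 1/1.12·[0.7833·0.0000 + 0.2167·27.7500] = 5.3683; exercise value = 5.0000 ≤ continuation, so V_ud = 5.3683
Node dd (S = 33.8): continuation = 1/1.12·[0.7833·27.7500 + 0.2167·48.0300] = 28.7000; exercise value = 36.2000 > continuation, so V_dd = 36.2000 (exercise)
Node u (S = 100): continuation = 1/1.12·[0.7833·0.0000 + 0.2167·5.3683] = 1.0385; exercise value = 0.0000 ≤ continuation, so V_u = 1.0385
Node d (S = 52): continuation = 1/1.12·[0.7833·5.3683 + 0.2167·36.2000] = 10.7576; exercise value = 18.0000 > continuation, so V_d = 18.0000 (exercise)
Node 0 (S = 80): continuation = 1/1.12·[0.7833·1.0385 + 0.2167·18.0000] = 4.2085; exercise value = 0.0000 ≤ continuation, so V_0 = 4.2085

£4.21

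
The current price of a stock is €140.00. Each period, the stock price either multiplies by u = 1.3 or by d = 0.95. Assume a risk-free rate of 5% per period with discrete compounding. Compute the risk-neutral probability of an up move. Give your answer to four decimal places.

p = 0.2857

Risk-neutral probability p = (1 + 0.05 − 0.95)/(1.3 − 0.95) = 0.1000/0.3500 = 0.2857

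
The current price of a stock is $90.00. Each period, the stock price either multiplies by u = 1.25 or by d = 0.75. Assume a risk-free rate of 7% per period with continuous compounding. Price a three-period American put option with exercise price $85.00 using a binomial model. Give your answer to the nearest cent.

$7.22

Risk-neutral probability p = (e^0.07 − 0.75)/(1.25 − 0.75) = 0.3225/0.5000 = 0.6450
Terminal stock prices: S_uuu = 175.8, S_uud = 105.5, S_udd = 63.28, S_ddd = 37.97
Terminal payoffs (K − S): max(-90.78, 0) = 0, max(-20.47, 0) = 0, max(21.72, 0) = 21.72, max(47.03, 0) = 47.03
Node uu (S = 140.6): continuation = e^(−0.07)·[0.6450·0.0000 + 0.3550·0.0000] = 0.0000; exercise value = 0.0000 ≤ continuation, so V_uu = 0.0000
Node ud (S = 84.38): continuation = e^(−0.07)·[0.6450·0.0000 + 0.3550·21.7188] = 7.1886; exercise value = 0.6250 ≤ continuation, so V_ud = 7.1886
Node dd (S = 50.62): continuation = e^(−0.07)·[0.6450·21.7188 + 0.3550·47.0312] = 28.6285; exercise value = 34.3750 > continuation, so V_dd = 34.3750 (exercise)
Node u (S = 112.5): continuation = e^(−0.07)·[0.6450·0.0000 + 0.3550·7.1886] = 2.3793; exercise value = 0.0000 ≤ continuation, so V_u = 2.3793
Node d (S = 67.5): continuation = e^(−0.07)·[0.6450·7.1886 + 0.3550·34.3750] = 15.7009; exercise value = 17.5000 > continuation, so V_d = 17.5000 (exercise)
Node 0 (S = 90): continuation = e^(−0.07)·[0.6450·2.3793 + 0.3550·17.5000] = 7.2232; exercise value = 0.0000 ≤ continuation, so V_0 = 7.2232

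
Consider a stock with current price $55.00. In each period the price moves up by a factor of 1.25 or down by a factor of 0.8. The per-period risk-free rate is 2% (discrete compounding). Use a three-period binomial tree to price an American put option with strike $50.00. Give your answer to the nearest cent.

Risk-neutral probability p = (1 + 0.02 − 0.8)/(1.25 − 0.8) = 0.2200/0.4500 = 0.4889
Terminal stock prices: S_uuu = 107.4, S_uud = 68.75, S_udd = 44, S_ddd = 28.16
Terminal payoffs (K − S): max(-57.42, 0) = 0, max(-18.75, 0) = 0, max(6, 0) = 6, max(21.84, 0) = 21.84
Node uu (S = 85.94): continuation = 1/1.02·[0.4889·0.0000 + 0.5111·0.0000] = 0.0000; exercise value = 0.0000 ≤ continuation, so V_uu = 0.0000
Node ud (S = 55): continuation = 1/1.02·[0.4889·0.0000 + 0.5111·6.0000] = 3.0065; exercise value = 0.0000 ≤ continuation, so V_ud = 3.0065
Node dd (S = 35.2): continuation = 1/1.02·[0.4889·6.0000 + 0.5111·21.8400] = 13.8196; exercise value = 14.8000 > continuation, so V_dd = 14.8000 (exercise)
Node u (S = 68.75): continuation = 1/1.02·[0.4889·0.0000 + 0.5111·3.0065] = 1.5065; exercise value = 0.0000 ≤ continuation, so V_u = 1.5065
Node d (S = 44): continuation = 1/1.02·[0.4889·3.0065 + 0.5111·14.8000] = 8.8572; exercise value = 6.0000 ≤ continuation, so V_d = 8.8572
Node 0 (S = 55): continuation = 1/1.02·[0.4889·1.5065 + 0.5111·8.8572] = 5.1603; exercise value = 0.0000 ≤ continuation, so V_0 = 5.1603

$5.16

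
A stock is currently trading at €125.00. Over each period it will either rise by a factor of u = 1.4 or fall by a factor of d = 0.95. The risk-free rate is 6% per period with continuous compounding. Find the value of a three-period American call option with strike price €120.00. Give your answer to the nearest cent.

€29.31

Risk-neutral probability p = (e^0.06 − 0.95)/(1.4 − 0.95) = 0.1118/0.4500 = 0.2485
Terminal stock prices: S_uuu = 343, S_uud = 232.7, S_udd = 157.9, S_ddd = 107.2
Terminal payoffs (S − K): max(223, 0) = 223, max(112.7, 0) = 112.7, max(37.94, 0) = 37.94, max(-12.83, 0) = 0
Node uu (S = 245): continuation = e^(−0.06)·[0.2485·223.0000 + 0.7515·112.7500] = 131.9883; exercise value = 125.0000 ≤ continuation, so V_uu = 131.9883
Node ud (S = 166.2): continuation = e^(−0.06)·[0.2485·112.7500 + 0.7515·37.9375] = 53.2383; exercise value = 46.2500 ≤ continuation, so V_ud = 53.2383
Node dd (S = 112.8): continuation = e^(−0.06)·[0.2485·37.9375 + 0.7515·0.0000] = 8.8794; exercise value = 0.0000 ≤ continuation, so V_dd = 8.8794
Node u (S = 175): continuation = e^(−0.06)·[0.2485·131.9883 + 0.7515·53.2383] = 68.5695; exercise value = 55.0000 ≤ continuation, so V_u = 68.5695
Node d (S = 118.8): continuation = e^(−0.06)·[0.2485·53.2383 + 0.7515·8.8794] = 18.7446; exercise value = 0.0000 ≤ continuation, so V_d = 18.7446
Node 0 (S = 125): continuation = e^(−0.06)·[0.2485·68.5695 + 0.7515·18.7446] = 29.3147; exercise value = 5.0000 ≤ continuation, so V_0 = 29.3147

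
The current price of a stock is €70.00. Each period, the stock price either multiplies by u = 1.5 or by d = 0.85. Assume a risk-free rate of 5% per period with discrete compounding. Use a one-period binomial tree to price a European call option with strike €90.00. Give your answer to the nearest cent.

€4.40

Risk-neutral probability p = (1 + 0.05 − 0.85)/(1.5 − 0.85) = 0.2000/0.6500 = 0.3077
Terminal stock prices: S_u = 105, S_d = 59.5
Terminal payoffs (S − K): max(15, 0) = 15, max(-30.5, 0) = 0
Node 0 (S = 70): V_0 = 1/1.05·[0.3077·15.0000 + 0.6923·0.0000] = 4.3956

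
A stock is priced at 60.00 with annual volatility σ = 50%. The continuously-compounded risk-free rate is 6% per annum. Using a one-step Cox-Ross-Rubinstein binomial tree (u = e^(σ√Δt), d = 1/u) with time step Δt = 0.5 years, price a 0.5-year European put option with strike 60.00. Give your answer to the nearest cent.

9.46

CRR parameters: u = e^(σ√Δt) = e^(0.5·√0.5) = 1.4241, d = 1/u = 0.7022
Per-period rate: rΔt = 0.06·0.5 = 0.03, so R = e^0.03 = 1.0305
Risk-neutral probability p = (e^0.03 − 0.7022)/(1.4241 − 0.7022) = 0.3283/0.7219 = 0.4547
Terminal stock prices: S_u = 85.45, S_d = 42.13
Terminal payoffs (K − S): max(-25.45, 0) = 0, max(17.87, 0) = 17.87
Node 0 (S = 60): V_0 = e^(−0.03)·[0.4547·0.0000 + 0.5453·17.8687] = 9.4557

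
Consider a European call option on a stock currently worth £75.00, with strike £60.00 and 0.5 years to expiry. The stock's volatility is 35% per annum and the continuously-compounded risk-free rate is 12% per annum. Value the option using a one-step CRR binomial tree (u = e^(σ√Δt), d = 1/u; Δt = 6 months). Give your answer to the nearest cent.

CRR parameters: u = e^(σ√Δt) = e^(0.35·√0.5) = 1.2808, d = 1/u = 0.7808
Per-period rate: rΔt = 0.12·0.5 = 0.06, so R = e^0.06 = 1.0618
Risk-neutral probability p = (e^0.06 − 0.7808)/(1.2808 − 0.7808) = 0.2811/0.5000 = 0.5621
Terminal stock prices: S_u = 96.06, S_d = 58.56
Terminal payoffs (S − K): max(36.06, 0) = 36.06, max(-1.443, 0) = 0
Node 0 (S = 75): V_0 = e^(−0.06)·[0.5621·36.0602 + 0.4379·0.0000] = 19.0892

£19.09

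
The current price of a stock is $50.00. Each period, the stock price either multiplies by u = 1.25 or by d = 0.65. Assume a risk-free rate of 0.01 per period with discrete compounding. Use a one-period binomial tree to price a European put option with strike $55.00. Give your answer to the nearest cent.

Risk-neutral probability p = (1 + 0.01 − 0.65)/(1.25 − 0.65) = 0.3600/0.6000 = 0.6000
Terminal stock prices: S_u = 62.5, S_d = 32.5
Terminal payoffs (K − S): max(-7.5, 0) = 0, max(22.5, 0) = 22.5
Node 0 (S = 50): V_0 = 1/1.01·[0.6000·0.0000 + 0.4000·22.5000] = 8.9109

$8.91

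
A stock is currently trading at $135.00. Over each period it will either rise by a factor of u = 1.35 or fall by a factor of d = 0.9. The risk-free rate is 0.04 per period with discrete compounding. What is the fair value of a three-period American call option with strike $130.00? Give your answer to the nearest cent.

$28.61

Risk-neutral probability p = (1 + 0.04 − 0.9)/(1.35 − 0.9) = 0.1400/0.4500 = 0.3111
Terminal stock prices: S_uuu = 332.2, S_uud = 221.4, S_udd = 147.6, S_ddd = 98.42
Terminal payoffs (S − K): max(202.2, 0) = 202.2, max(91.43, 0) = 91.43, max(17.62, 0) = 17.62, max(-31.58, 0) = 0
Node uu (S = 246): continuation = 1/1.04·[0.3111·202.1506 + 0.6889·91.4338] = 121.0375; exercise value = 116.0375 ≤ continuation, so V_uu = 121.0375
Node ud (S = 164): continuation = 1/1.04·[0.3111·91.4338 + 0.6889·17.6225] = 39.0250; exercise value = 34.0250 ≤ continuation, so V_ud = 39.0250
Node dd (S = 109.4): continuation = 1/1.04·[0.3111·17.6225 + 0.6889·0.0000] = 5.2717; exercise value = 0.0000 ≤ continuation, so V_dd = 5.2717
Node u (S = 182.2): continuation = 1/1.04·[0.3111·121.0375 + 0.6889·39.0250] = 62.0577; exercise value = 52.2500 ≤ continuation, so V_u = 62.0577
Node d (S = 121.5): continuation = 1/1.04·[0.3111·39.0250 + 0.6889·5.2717] = 15.1661; exercise value = 0.0000 ≤ continuation, so V_d = 15.1661
Node 0 (S = 135): continuation = 1/1.04·[0.3111·62.0577 + 0.6889·15.1661] = 28.6102; exercise value = 5.0000 ≤ continuation, so V_0 = 28.6102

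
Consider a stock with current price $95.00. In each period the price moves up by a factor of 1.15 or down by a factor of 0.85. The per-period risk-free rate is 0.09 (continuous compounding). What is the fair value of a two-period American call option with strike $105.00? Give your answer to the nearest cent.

$11.42

Risk-neutral probability p = (e^0.09 − 0.85)/(1.15 − 0.85) = 0.2442/0.3000 = 0.8139
Terminal stock prices: S_uu = 125.6, S_ud = 92.86, S_dd = 68.64
Terminal payoffs (S − K): max(20.64, 0) = 20.64, max(-12.14, 0) = 0, max(-36.36, 0) = 0
Node u (S = 109.2): continuation = e^(−0.09)·[0.8139·20.6375 + 0.1861·0.0000] = 15.3514; exercise value = 4.2500 ≤ continuation, so V_u = 15.3514
Node d (S = 80.75): continuation = e^(−0.09)·[0.8139·0.0000 + 0.1861·0.0000] = 0.0000; exercise value = 0.0000 ≤ continuation, so V_d = 0.0000
Node 0 (S = 95): continuation = e^(−0.09)·[0.8139·15.3514 + 0.1861·0.0000] = 11.4194; exercise value = 0.0000 ≤ continuation, so V_0 = 11.4194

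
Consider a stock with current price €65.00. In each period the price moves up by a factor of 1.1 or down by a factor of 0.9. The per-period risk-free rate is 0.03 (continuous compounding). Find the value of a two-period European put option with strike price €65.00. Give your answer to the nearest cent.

Risk-neutral probability p = (e^0.03 − 0.9)/(1.1 − 0.9) = 0.1305/0.2000 = 0.6523
Terminal stock prices: S_uu = 78.65, S_ud = 64.35, S_dd = 52.65
Terminal payoffs (K − S): max(-13.65, 0) = 0, max(0.65, 0) = 0.65, max(12.35, 0) = 12.35
Node u (S = 71.5): V_u = e^(−0.03)·[0.6523·0.0000 + 0.3477·0.6500] = 0.2193
Node d (S = 58.5): V_d = e^(−0.03)·[0.6523·0.6500 + 0.3477·12.3500] = 4.5790
Node 0 (S = 65): V_0 = e^(−0.03)·[0.6523·0.2193 + 0.3477·4.5790] = 1.6840

€1.68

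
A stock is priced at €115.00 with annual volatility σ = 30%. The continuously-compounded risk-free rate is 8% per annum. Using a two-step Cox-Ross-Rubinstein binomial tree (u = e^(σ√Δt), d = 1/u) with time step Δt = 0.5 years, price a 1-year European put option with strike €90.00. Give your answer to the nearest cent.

€2.85

CRR parameters: u = e^(σ√Δt) = e^(0.3·√0.5) = 1.2363, d = 1/u = 0.8089
Per-period rate: rΔt = 0.08·0.5 = 0.04, so R = e^0.04 = 1.0408
Risk-neutral probability p = (e^0.04 − 0.8089)/(1.2363 − 0.8089) = 0.2320/0.4275 = 0.5426
Terminal stock prices: S_uu = 175.8, S_ud = 115, S_dd = 75.24
Terminal payoffs (K − S): max(-85.77, 0) = 0, max(-25, 0) = 0, max(14.76, 0) = 14.76
Node u (S = 142.2): V_u = e^(−0.04)·[0.5426·0.0000 + 0.4574·0.0000] = 0.0000
Node d (S = 93.02): V_d = e^(−0.04)·[0.5426·0.0000 + 0.4574·14.7611] = 6.4864
Node 0 (S = 115): V_0 = e^(−0.04)·[0.5426·0.0000 + 0.4574·6.4864] = 2.8503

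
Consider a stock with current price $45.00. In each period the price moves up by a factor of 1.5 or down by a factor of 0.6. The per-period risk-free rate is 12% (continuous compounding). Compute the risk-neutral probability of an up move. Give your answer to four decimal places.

Risk-neutral probability p = (e^0.12 − 0.6)/(1.5 − 0.6) = 0.5275/0.9000 = 0.5861

p = 0.5861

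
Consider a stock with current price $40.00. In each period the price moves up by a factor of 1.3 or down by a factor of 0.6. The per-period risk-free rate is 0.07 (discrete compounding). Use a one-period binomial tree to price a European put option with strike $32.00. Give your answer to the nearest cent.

Risk-neutral probability p = (1 + 0.07 − 0.6)/(1.3 − 0.6) = 0.4700/0.7000 = 0.6714
Terminal stock prices: S_u = 52, S_d = 24
Terminal payoffs (K − S): max(-20, 0) = 0, max(8, 0) = 8
Node 0 (S = 40): V_0 = 1/1.07·[0.6714·0.0000 + 0.3286·8.0000] = 2.4566

$2.46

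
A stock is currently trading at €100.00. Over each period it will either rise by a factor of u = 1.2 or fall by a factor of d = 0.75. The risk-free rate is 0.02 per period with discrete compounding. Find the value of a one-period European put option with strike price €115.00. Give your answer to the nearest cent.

€15.69

Risk-neutral probability p = (1 + 0.02 − 0.75)/(1.2 − 0.75) = 0.2700/0.4500 = 0.6000
Terminal stock prices: S_u = 120, S_d = 75
Terminal payoffs (K − S): max(-5, 0) = 0, max(40, 0) = 40
Node 0 (S = 100): V_0 = 1/1.02·[0.6000·0.0000 + 0.4000·40.0000] = 15.6863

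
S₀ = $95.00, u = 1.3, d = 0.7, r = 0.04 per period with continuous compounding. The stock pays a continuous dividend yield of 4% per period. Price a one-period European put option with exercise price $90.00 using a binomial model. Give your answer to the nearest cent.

$11.29

Per-period risk-free factor R = e^0.04 = 1.0408; dividend-adjusted growth = e^(0.04−0.04) = 1.0000.
Risk-neutral probability p = (1.0000 − 0.7)/(1.3 − 0.7) = 0.3000/0.6000 = 0.5000
Terminal stock prices: S_u = 123.5, S_d = 66.5
Terminal payoffs (K − S): max(-33.5, 0) = 0, max(23.5, 0) = 23.5
Node 0 (S = 95): V_0 = e^(−0.04)·[0.5000·0.0000 + 0.5000·23.5000] = 11.2893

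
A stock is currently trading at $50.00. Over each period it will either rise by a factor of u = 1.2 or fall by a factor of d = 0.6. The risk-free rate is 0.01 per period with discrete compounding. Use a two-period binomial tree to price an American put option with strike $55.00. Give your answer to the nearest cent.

$11.87

Risk-neutral probability p = (1 + 0.01 − 0.6)/(1.2 − 0.6) = 0.4100/0.6000 = 0.6833
Terminal stock prices: S_uu = 72, S_ud = 36, S_dd = 18
Terminal payoffs (K − S): max(-17, 0) = 0, max(19, 0) = 19, max(37, 0) = 37
Node u (S = 60): continuation = 1/1.01·[0.6833·0.0000 + 0.3167·19.0000] = 5.9571; exercise value = 0.0000 ≤ continuation, so V_u = 5.9571
Node d (S = 30): continuation = 1/1.01·[0.6833·19.0000 + 0.3167·37.0000] = 24.4554; exercise value = 25.0000 > continuation, so V_d = 25.0000 (exercise)
Node 0 (S = 50): continuation = 1/1.01·[0.6833·5.9571 + 0.3167·25.0000] = 11.8687; exercise value = 5.0000 ≤ continuation, so V_0 = 11.8687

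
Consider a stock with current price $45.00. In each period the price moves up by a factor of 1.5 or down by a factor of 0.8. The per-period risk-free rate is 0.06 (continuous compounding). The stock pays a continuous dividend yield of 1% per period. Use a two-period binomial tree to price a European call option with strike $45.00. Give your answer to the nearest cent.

$10.10

Per-period risk-free factor R = e^0.06 = 1.0618; dividend-adjusted growth = e^(0.06−0.01) = 1.0513.
Risk-neutral probability p = (1.0513 − 0.8)/(1.5 − 0.8) = 0.2513/0.7000 = 0.3590
Terminal stock prices: S_uu = 101.2, S_ud = 54, S_dd = 28.8
Terminal payoffs (S − K): max(56.25, 0) = 56.25, max(9, 0) = 9, max(-16.2, 0) = 0
Node u (S = 67.5): V_u = e^(−0.06)·[0.3590·56.2500 + 0.6410·9.0000] = 24.4490
Node d (S = 36): V_d = e^(−0.06)·[0.3590·9.0000 + 0.6410·0.0000] = 3.0425
Node 0 (S = 45): V_0 = e^(−0.06)·[0.3590·24.4490 + 0.6410·3.0425] = 10.1019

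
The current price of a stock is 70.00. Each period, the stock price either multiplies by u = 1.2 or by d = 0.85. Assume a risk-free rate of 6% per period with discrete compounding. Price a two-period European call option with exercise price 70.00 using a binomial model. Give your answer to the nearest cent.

Risk-neutral probability p = (1 + 0.06 − 0.85)/(1.2 − 0.85) = 0.2100/0.3500 = 0.6000
Terminal stock prices: S_uu = 100.8, S_ud = 71.4, S_dd = 50.57
Terminal payoffs (S − K): max(30.8, 0) = 30.8, max(1.4, 0) = 1.4, max(-19.43, 0) = 0
Node u (S = 84): V_u = 1/1.06·[0.6000·30.8000 + 0.4000·1.4000] = 17.9623
Node d (S = 59.5): V_d = 1/1.06·[0.6000·1.4000 + 0.4000·0.0000] = 0.7925
Node 0 (S = 70): V_0 = 1/1.06·[0.6000·17.9623 + 0.4000·0.7925] = 10.4664

10.47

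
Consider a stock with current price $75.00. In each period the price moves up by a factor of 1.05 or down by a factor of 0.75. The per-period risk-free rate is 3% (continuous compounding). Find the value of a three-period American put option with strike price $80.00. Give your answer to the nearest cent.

$5.00

Risk-neutral probability p = (e^0.03 − 0.75)/(1.05 − 0.75) = 0.2805/0.3000 = 0.9348
Terminal stock prices: S_uuu = 86.82, S_uud = 62.02, S_udd = 44.3, S_ddd = 31.64
Terminal payoffs (K − S): max(-6.822, 0) = 0, max(17.98, 0) = 17.98, max(35.7, 0) = 35.7, max(48.36, 0) = 48.36
Node uu (S = 82.69): continuation = e^(−0.03)·[0.9348·0.0000 + 0.0652·17.9844] = 1.1371; exercise value = 0.0000 ≤ continuation, so V_uu = 1.1371
Node ud (S = 59.06): continuation = e^(−0.03)·[0.9348·17.9844 + 0.0652·35.7031] = 18.5731; exercise value = 20.9375 > continuation, so V_ud = 20.9375 (exercise)
Node dd (S = 42.19): continuation = e^(−0.03)·[0.9348·35.7031 + 0.0652·48.3594] = 35.4481; exercise value = 37.8125 > continuation, so V_dd = 37.8125 (exercise)
Node u (S = 78.75): continuation = e^(−0.03)·[0.9348·1.1371 + 0.0652·20.9375] = 2.3554; exercise value = 1.2500 ≤ continuation, so V_u = 2.3554
Node d (S = 56.25): continuation = e^(−0.03)·[0.9348·20.9375 + 0.0652·37.8125] = 21.3856; exercise value = 23.7500 > continuation, so V_d = 23.7500 (exercise)
Node 0 (S = 75): continuation = e^(−0.03)·[0.9348·2.3554 + 0.0652·23.7500] = 3.6385; exercise value = 5.0000 > continuation, so V_0 = 5.0000 (exercise)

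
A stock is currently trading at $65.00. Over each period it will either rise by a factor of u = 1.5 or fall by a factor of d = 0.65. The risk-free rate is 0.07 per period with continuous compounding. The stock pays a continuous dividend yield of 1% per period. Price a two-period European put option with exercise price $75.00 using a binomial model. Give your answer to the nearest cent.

Per-period risk-free factor R = e^0.07 = 1.0725; dividend-adjusted growth = e^(0.07−0.01) = 1.0618.
Risk-neutral probability p = (1.0618 − 0.65)/(1.5 − 0.65) = 0.4118/0.8500 = 0.4845
Terminal stock prices: S_uu = 146.2, S_ud = 63.38, S_dd = 27.46
Terminal payoffs (K − S): max(-71.25, 0) = 0, max(11.62, 0) = 11.62, max(47.54, 0) = 47.54
Node u (S = 97.5): V_u = e^(−0.07)·[0.4845·0.0000 + 0.5155·11.6250] = 5.5874
Node d (S = 42.25): V_d = e^(−0.07)·[0.4845·11.6250 + 0.5155·47.5375] = 28.0999
Node 0 (S = 65): V_0 = e^(−0.07)·[0.4845·5.5874 + 0.5155·28.0999] = 16.0300

$16.03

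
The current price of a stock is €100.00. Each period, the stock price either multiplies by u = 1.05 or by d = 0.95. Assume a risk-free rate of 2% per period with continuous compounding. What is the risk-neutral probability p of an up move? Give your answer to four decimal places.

Risk-neutral probability p = (e^0.02 − 0.95)/(1.05 − 0.95) = 0.0702/0.1000 = 0.7020

p = 0.7020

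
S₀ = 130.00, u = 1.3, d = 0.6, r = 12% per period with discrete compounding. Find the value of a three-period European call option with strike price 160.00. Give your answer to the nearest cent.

Risk-neutral probability p = (1 + 0.12 − 0.6)/(1.3 − 0.6) = 0.5200/0.7000 = 0.7429
Terminal stock prices: S_uuu = 285.6, S_uud = 131.8, S_udd = 60.84, S_ddd = 28.08
Terminal payoffs (S − K): max(125.6, 0) = 125.6, max(-28.18, 0) = 0, max(-99.16, 0) = 0, max(-131.9, 0) = 0
Node uu (S = 219.7): V_uu = 1/1.12·[0.7429·125.6100 + 0.2571·0.0000] = 83.3128
Node ud (S = 101.4): V_ud = 1/1.12·[0.7429·0.0000 + 0.2571·0.0000] = 0.0000
Node dd (S = 46.8): V_dd = 1/1.12·[0.7429·0.0000 + 0.2571·0.0000] = 0.0000
Node u (S = 169): V_u = 1/1.12·[0.7429·83.3128 + 0.2571·0.0000] = 55.2585
Node d (S = 78): V_d = 1/1.12·[0.7429·0.0000 + 0.2571·0.0000] = 0.0000
Node 0 (S = 130): V_0 = 1/1.12·[0.7429·55.2585 + 0.2571·0.0000] = 36.6510

36.65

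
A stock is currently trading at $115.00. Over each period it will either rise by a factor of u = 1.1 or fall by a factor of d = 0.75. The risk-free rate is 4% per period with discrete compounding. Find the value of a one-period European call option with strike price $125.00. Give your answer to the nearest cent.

Risk-neutral probability p = (1 + 0.04 − 0.75)/(1.1 − 0.75) = 0.2900/0.3500 = 0.8286
Terminal stock prices: S_u = 126.5, S_d = 86.25
Terminal payoffs (S − K): max(1.5, 0) = 1.5, max(-38.75, 0) = 0
Node 0 (S = 115): V_0 = 1/1.04·[0.8286·1.5000 + 0.1714·0.0000] = 1.1951

$1.20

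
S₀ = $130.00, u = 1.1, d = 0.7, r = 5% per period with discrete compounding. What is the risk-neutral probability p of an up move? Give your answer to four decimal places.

Risk-neutral probability p = (1 + 0.05 − 0.7)/(1.1 − 0.7) = 0.3500/0.4000 = 0.8750

p = 0.8750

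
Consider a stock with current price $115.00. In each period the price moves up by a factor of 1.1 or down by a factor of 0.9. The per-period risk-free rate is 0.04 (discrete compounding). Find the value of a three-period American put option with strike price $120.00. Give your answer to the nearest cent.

Risk-neutral probability p = (1 + 0.04 − 0.9)/(1.1 − 0.9) = 0.1400/0.2000 = 0.7000
Terminal stock prices: S_uuu = 153.1, S_uud = 125.2, S_udd = 102.5, S_ddd = 83.84
Terminal payoffs (K − S): max(-33.07, 0) = 0, max(-5.235, 0) = 0, max(17.53, 0) = 17.53, max(36.16, 0) = 36.16
Node uu (S = 139.2): continuation = 1/1.04·[0.7000·0.0000 + 0.3000·0.0000] = 0.0000; exercise value = 0.0000 ≤ continuation, so V_uu = 0.0000
Node ud (S = 113.9): continuation = 1/1.04·[0.7000·0.0000 + 0.3000·17.5350] = 5.0582; exercise value = 6.1500 > continuation, so V_ud = 6.1500 (exercise)
Node dd (S = 93.15): continuation = 1/1.04·[0.7000·17.5350 + 0.3000·36.1650] = 22.2346; exercise value = 26.8500 > continuation, so V_dd = 26.8500 (exercise)
Node u (S = 126.5): continuation = 1/1.04·[0.7000·0.0000 + 0.3000·6.1500] = 1.7740; exercise value = 0.0000 ≤ continuation, so V_u = 1.7740
Node d (S = 103.5): continuation = 1/1.04·[0.7000·6.1500 + 0.3000·26.8500] = 11.8846; exercise value = 16.5000 > continuation, so V_d = 16.5000 (exercise)
Node 0 (S = 115): continuation = 1/1.04·[0.7000·1.7740 + 0.3000·16.5000] = 5.9537; exercise value = 5.0000 ≤ continuation, so V_0 = 5.9537

$5.95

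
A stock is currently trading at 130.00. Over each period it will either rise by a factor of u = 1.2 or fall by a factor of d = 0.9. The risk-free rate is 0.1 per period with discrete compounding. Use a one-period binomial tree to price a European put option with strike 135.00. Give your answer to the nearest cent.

5.45

Risk-neutral probability p = (1 + 0.1 − 0.9)/(1.2 − 0.9) = 0.2000/0.3000 = 0.6667
Terminal stock prices: S_u = 156, S_d = 117
Terminal payoffs (K − S): max(-21, 0) = 0, max(18, 0) = 18
Node 0 (S = 130): V_0 = 1/1.1·[0.6667·0.0000 + 0.3333·18.0000] = 5.4545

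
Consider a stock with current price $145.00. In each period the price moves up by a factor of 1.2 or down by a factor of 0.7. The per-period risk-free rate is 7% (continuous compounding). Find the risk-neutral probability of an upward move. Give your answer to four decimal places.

Risk-neutral probability p = (e^0.07 − 0.7)/(1.2 − 0.7) = 0.3725/0.5000 = 0.7450

p = 0.7450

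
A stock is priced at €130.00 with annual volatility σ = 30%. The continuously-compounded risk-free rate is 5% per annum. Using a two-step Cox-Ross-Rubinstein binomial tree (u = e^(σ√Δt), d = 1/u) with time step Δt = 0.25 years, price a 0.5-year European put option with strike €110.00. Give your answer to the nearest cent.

€3.28

CRR parameters: u = e^(σ√Δt) = e^(0.3·√0.25) = 1.1618, d = 1/u = 0.8607
Per-period rate: rΔt = 0.05·0.25 = 0.0125, so R = e^0.0125 = 1.0126
Risk-neutral probability p = (e^0.0125 − 0.8607)/(1.1618 − 0.8607) = 0.1519/0.3011 = 0.5043
Terminal stock prices: S_uu = 175.5, S_ud = 130, S_dd = 96.31
Terminal payoffs (K − S): max(-65.48, 0) = 0, max(-20, 0) = 0, max(13.69, 0) = 13.69
Node u (S = 151): V_u = e^(−0.0125)·[0.5043·0.0000 + 0.4957·0.0000] = 0.0000
Node d (S = 111.9): V_d = e^(−0.0125)·[0.5043·0.0000 + 0.4957·13.6936] = 6.7031
Node 0 (S = 130): V_0 = e^(−0.0125)·[0.5043·0.0000 + 0.4957·6.7031] = 3.2812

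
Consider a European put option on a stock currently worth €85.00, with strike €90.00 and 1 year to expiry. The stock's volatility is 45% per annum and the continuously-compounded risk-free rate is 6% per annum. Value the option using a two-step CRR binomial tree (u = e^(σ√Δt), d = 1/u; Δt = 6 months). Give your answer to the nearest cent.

€14.34

CRR parameters: u = e^(σ√Δt) = e^(0.45·√0.5) = 1.3746, d = 1/u = 0.7275
Per-period rate: rΔt = 0.06·0.5 = 0.03, so R = e^0.03 = 1.0305
Risk-neutral probability p = (e^0.03 − 0.7275)/(1.3746 − 0.7275) = 0.3030/0.6472 = 0.4682
Terminal stock prices: S_uu = 160.6, S_ud = 85, S_dd = 44.98
Terminal payoffs (K − S): max(-70.62, 0) = 0, max(5, 0) = 5, max(45.02, 0) = 45.02
Node u (S = 116.8): V_u = e^(−0.03)·[0.4682·0.0000 + 0.5318·5.0000] = 2.5806
Node d (S = 61.83): V_d = e^(−0.03)·[0.4682·5.0000 + 0.5318·45.0183] = 25.5061
Node 0 (S = 85): V_0 = e^(−0.03)·[0.4682·2.5806 + 0.5318·25.5061] = 14.3364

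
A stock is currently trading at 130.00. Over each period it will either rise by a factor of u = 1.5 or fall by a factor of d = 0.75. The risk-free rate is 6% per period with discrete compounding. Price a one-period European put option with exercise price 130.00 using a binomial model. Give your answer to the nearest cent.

Risk-neutral probability p = (1 + 0.06 − 0.75)/(1.5 − 0.75) = 0.3100/0.7500 = 0.4133
Terminal stock prices: S_u = 195, S_d = 97.5
Terminal payoffs (K − S): max(-65, 0) = 0, max(32.5, 0) = 32.5
Node 0 (S = 130): V_0 = 1/1.06·[0.4133·0.0000 + 0.5867·32.5000] = 17.9874

17.99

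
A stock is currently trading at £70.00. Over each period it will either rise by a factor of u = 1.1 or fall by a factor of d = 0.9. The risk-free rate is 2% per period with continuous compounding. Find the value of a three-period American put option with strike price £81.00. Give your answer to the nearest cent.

£11.00

Risk-neutral probability p = (e^0.02 − 0.9)/(1.1 − 0.9) = 0.1202/0.2000 = 0.6010
Terminal stock prices: S_uuu = 93.17, S_uud = 76.23, S_udd = 62.37, S_ddd = 51.03
Terminal payoffs (K − S): max(-12.17, 0) = 0, max(4.77, 0) = 4.77, max(18.63, 0) = 18.63, max(29.97, 0) = 29.97
Node uu (S = 84.7): continuation = e^(−0.02)·[0.6010·0.0000 + 0.3990·4.7700] = 1.8655; exercise value = 0.0000 ≤ continuation, so V_uu = 1.8655
Node ud (S = 69.3): continuation = e^(−0.02)·[0.6010·4.7700 + 0.3990·18.6300] = 10.0961; exercise value = 11.7000 > continuation, so V_ud = 11.7000 (exercise)
Node dd (S = 56.7): continuation = e^(−0.02)·[0.6010·18.6300 + 0.3990·29.9700] = 22.6961; exercise value = 24.3000 > continuation, so V_dd = 24.3000 (exercise)
Node u (S = 77): continuation = e^(−0.02)·[0.6010·1.8655 + 0.3990·11.7000] = 5.6748; exercise value = 4.0000 ≤ continuation, so V_u = 5.6748
Node d (S = 63): continuation = e^(−0.02)·[0.6010·11.7000 + 0.3990·24.3000] = 16.3961; exercise value = 18.0000 > continuation, so V_d = 18.0000 (exercise)
Node 0 (S = 70): continuation = e^(−0.02)·[0.6010·5.6748 + 0.3990·18.0000] = 10.3827; exercise value = 11.0000 > continuation, so V_0 = 11.0000 (exercise)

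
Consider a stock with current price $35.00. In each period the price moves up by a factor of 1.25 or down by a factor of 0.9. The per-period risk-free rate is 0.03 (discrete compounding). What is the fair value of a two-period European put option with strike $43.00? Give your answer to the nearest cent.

$7.05

Risk-neutral probability p = (1 + 0.03 − 0.9)/(1.25 − 0.9) = 0.1300/0.3500 = 0.3714
Terminal stock prices: S_uu = 54.69, S_ud = 39.38, S_dd = 28.35
Terminal payoffs (K − S): max(-11.69, 0) = 0, max(3.625, 0) = 3.625, max(14.65, 0) = 14.65
Node u (S = 43.75): V_u = 1/1.03·[0.3714·0.0000 + 0.6286·3.6250] = 2.2122
Node d (S = 31.5): V_d = 1/1.03·[0.3714·3.6250 + 0.6286·14.6500] = 10.2476
Node 0 (S = 35): V_0 = 1/1.03·[0.3714·2.2122 + 0.6286·10.2476] = 7.0515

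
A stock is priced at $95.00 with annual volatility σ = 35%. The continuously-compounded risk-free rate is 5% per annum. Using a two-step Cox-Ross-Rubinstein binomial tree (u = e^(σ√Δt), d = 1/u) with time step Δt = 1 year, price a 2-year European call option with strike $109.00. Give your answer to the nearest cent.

$17.53

CRR parameters: u = e^(σ√Δt) = e^(0.35·√1) = 1.4191, d = 1/u = 0.7047
Per-period rate: rΔt = 0.05·1 = 0.05, so R = e^0.05 = 1.0513
Risk-neutral probability p = (e^0.05 − 0.7047)/(1.4191 − 0.7047) = 0.3466/0.7144 = 0.4852
Terminal stock prices: S_uu = 191.3, S_ud = 95, S_dd = 47.18
Terminal payoffs (S − K): max(82.31, 0) = 82.31, max(-14, 0) = 0, max(-61.82, 0) = 0
Node u (S = 134.8): V_u = e^(−0.05)·[0.4852·82.3065 + 0.5148·0.0000] = 37.9837
Node d (S = 66.95): V_d = e^(−0.05)·[0.4852·0.0000 + 0.5148·0.0000] = 0.0000
Node 0 (S = 95): V_0 = e^(−0.05)·[0.4852·37.9837 + 0.5148·0.0000] = 17.5292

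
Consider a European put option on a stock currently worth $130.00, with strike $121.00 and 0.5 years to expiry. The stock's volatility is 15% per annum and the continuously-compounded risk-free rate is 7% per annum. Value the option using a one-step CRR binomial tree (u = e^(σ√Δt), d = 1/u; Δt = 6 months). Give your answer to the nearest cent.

CRR parameters: u = e^(σ√Δt) = e^(0.15·√0.5) = 1.1119, d = 1/u = 0.8994
Per-period rate: rΔt = 0.07·0.5 = 0.035, so R = e^0.035 = 1.0356
Risk-neutral probability p = (e^0.035 − 0.8994)/(1.1119 − 0.8994) = 0.1363/0.2125 = 0.6411
Terminal stock prices: S_u = 144.5, S_d = 116.9
Terminal payoffs (K − S): max(-23.55, 0) = 0, max(4.083, 0) = 4.083
Node 0 (S = 130): V_0 = e^(−0.035)·[0.6411·0.0000 + 0.3589·4.0825] = 1.4148

$1.41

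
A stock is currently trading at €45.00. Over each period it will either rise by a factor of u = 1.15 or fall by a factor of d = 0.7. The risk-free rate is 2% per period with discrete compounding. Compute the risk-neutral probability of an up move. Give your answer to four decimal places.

p = 0.7111

Risk-neutral probability p = (1 + 0.02 − 0.7)/(1.15 − 0.7) = 0.3200/0.4500 = 0.7111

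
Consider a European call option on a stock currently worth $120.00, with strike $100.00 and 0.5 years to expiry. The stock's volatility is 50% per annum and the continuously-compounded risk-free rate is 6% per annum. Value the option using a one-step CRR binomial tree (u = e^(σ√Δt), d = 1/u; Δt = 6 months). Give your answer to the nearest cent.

CRR parameters: u = e^(σ√Δt) = e^(0.5·√0.5) = 1.4241, d = 1/u = 0.7022
Per-period rate: rΔt = 0.06·0.5 = 0.03, so R = e^0.03 = 1.0305
Risk-neutral probability p = (e^0.03 − 0.7022)/(1.4241 − 0.7022) = 0.3283/0.7219 = 0.4547
Terminal stock prices: S_u = 170.9, S_d = 84.26
Terminal payoffs (S − K): max(70.89, 0) = 70.89, max(-15.74, 0) = 0
Node 0 (S = 120): V_0 = e^(−0.03)·[0.4547·70.8943 + 0.5453·0.0000] = 31.2833

$31.28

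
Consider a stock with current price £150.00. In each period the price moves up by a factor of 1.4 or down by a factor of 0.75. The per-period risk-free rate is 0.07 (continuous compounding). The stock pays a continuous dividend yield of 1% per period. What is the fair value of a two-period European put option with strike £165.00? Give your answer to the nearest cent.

Per-period risk-free factor R = e^0.07 = 1.0725; dividend-adjusted growth = e^(0.07−0.01) = 1.0618.
Risk-neutral probability p = (1.0618 − 0.75)/(1.4 − 0.75) = 0.3118/0.6500 = 0.4797
Terminal stock prices: S_uu = 294, S_ud = 157.5, S_dd = 84.38
Terminal payoffs (K − S): max(-129, 0) = 0, max(7.5, 0) = 7.5, max(80.62, 0) = 80.62
Node u (S = 210): V_u = e^(−0.07)·[0.4797·0.0000 + 0.5203·7.5000] = 3.6381
Node d (S = 112.5): V_d = e^(−0.07)·[0.4797·7.5000 + 0.5203·80.6250] = 42.4644
Node 0 (S = 150): V_0 = e^(−0.07)·[0.4797·3.6381 + 0.5203·42.4644] = 22.2260

£22.23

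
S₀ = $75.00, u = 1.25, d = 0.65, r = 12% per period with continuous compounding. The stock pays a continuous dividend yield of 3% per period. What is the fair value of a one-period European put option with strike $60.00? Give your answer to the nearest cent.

$2.59

Per-period risk-free factor R = e^0.12 = 1.1275; dividend-adjusted growth = e^(0.12−0.03) = 1.0942.
Risk-neutral probability p = (1.0942 − 0.65)/(1.25 − 0.65) = 0.4442/0.6000 = 0.7403
Terminal stock prices: S_u = 93.75, S_d = 48.75
Terminal payoffs (K − S): max(-33.75, 0) = 0, max(11.25, 0) = 11.25
Node 0 (S = 75): V_0 = e^(−0.12)·[0.7403·0.0000 + 0.2597·11.2500] = 2.5913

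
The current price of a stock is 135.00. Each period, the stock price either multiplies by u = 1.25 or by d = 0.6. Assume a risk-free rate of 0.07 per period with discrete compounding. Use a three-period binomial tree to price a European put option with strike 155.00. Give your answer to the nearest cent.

25.06

Risk-neutral probability p = (1 + 0.07 − 0.6)/(1.25 − 0.6) = 0.4700/0.6500 = 0.7231
Terminal stock prices: S_uuu = 263.7, S_uud = 126.6, S_udd = 60.75, S_ddd = 29.16
Terminal payoffs (K − S): max(-108.7, 0) = 0, max(28.44, 0) = 28.44, max(94.25, 0) = 94.25, max(125.8, 0) = 125.8
Node uu (S = 210.9): V_uu = 1/1.07·[0.7231·0.0000 + 0.2769·28.4375] = 7.3598
Node ud (S = 101.2): V_ud = 1/1.07·[0.7231·28.4375 + 0.2769·94.2500] = 43.6098
Node dd (S = 48.6): V_dd = 1/1.07·[0.7231·94.2500 + 0.2769·125.8400] = 96.2598
Node u (S = 168.8): V_u = 1/1.07·[0.7231·7.3598 + 0.2769·43.6098] = 16.2601
Node d (S = 81): V_d = 1/1.07·[0.7231·43.6098 + 0.2769·96.2598] = 54.3830
Node 0 (S = 135): V_0 = 1/1.07·[0.7231·16.2601 + 0.2769·54.3830] = 25.0628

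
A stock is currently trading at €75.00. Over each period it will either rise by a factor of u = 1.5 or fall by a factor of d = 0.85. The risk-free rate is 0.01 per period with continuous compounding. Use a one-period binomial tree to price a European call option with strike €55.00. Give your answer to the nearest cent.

Risk-neutral probability p = (e^0.01 − 0.85)/(1.5 − 0.85) = 0.1601/0.6500 = 0.2462
Terminal stock prices: S_u = 112.5, S_d = 63.75
Terminal payoffs (S − K): max(57.5, 0) = 57.5, max(8.75, 0) = 8.75
Node 0 (S = 75): V_0 = e^(−0.01)·[0.2462·57.5000 + 0.7538·8.7500] = 20.5473

€20.55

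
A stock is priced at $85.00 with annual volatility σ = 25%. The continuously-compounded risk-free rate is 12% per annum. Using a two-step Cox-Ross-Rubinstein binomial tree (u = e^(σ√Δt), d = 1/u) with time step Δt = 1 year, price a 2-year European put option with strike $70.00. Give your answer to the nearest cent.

CRR parameters: u = e^(σ√Δt) = e^(0.25·√1) = 1.2840, d = 1/u = 0.7788
Per-period rate: rΔt = 0.12·1 = 0.12, so R = e^0.12 = 1.1275
Risk-neutral probability p = (e^0.12 − 0.7788)/(1.2840 − 0.7788) = 0.3487/0.5052 = 0.6902
Terminal stock prices: S_uu = 140.1, S_ud = 85, S_dd = 51.56
Terminal payoffs (K − S): max(-70.14, 0) = 0, max(-15, 0) = 0, max(18.44, 0) = 18.44
Node u (S = 109.1): V_u = e^(−0.12)·[0.6902·0.0000 + 0.3098·0.0000] = 0.0000
Node d (S = 66.2): V_d = e^(−0.12)·[0.6902·0.0000 + 0.3098·18.4449] = 5.0684
Node 0 (S = 85): V_0 = e^(−0.12)·[0.6902·0.0000 + 0.3098·5.0684] = 1.3927

$1.39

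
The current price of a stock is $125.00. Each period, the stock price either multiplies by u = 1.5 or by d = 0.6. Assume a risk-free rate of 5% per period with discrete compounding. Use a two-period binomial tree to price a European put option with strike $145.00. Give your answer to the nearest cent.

$37.41

Risk-neutral probability p = (1 + 0.05 − 0.6)/(1.5 − 0.6) = 0.4500/0.9000 = 0.5000
Terminal stock prices: S_uu = 281.2, S_ud = 112.5, S_dd = 45
Terminal payoffs (K − S): max(-136.2, 0) = 0, max(32.5, 0) = 32.5, max(100, 0) = 100
Node u (S = 187.5): V_u = 1/1.05·[0.5000·0.0000 + 0.5000·32.5000] = 15.4762
Node d (S = 75): V_d = 1/1.05·[0.5000·32.5000 + 0.5000·100.0000] = 63.0952
Node 0 (S = 125): V_0 = 1/1.05·[0.5000·15.4762 + 0.5000·63.0952] = 37.4150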